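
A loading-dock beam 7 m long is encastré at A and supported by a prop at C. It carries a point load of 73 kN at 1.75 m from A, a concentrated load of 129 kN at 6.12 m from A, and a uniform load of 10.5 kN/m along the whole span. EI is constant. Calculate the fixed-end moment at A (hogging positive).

Remove the prop at C; the released (primary) structure is a cantilever built in at A.
Downward deflection at the released point C due to the loads:
  point load 73 at a = 1.75: Pa²(3L − a)/(6EI) = 717.3/EI
  point load 129 at a = 6.12: Pa²(3L − a)/(6EI) = 11982/EI
  UDL 10.5: wL⁴/(8EI) = 3151/EI
  δ_0 = 15851/EI
Tip deflection under a unit load at C: L³/(3EI) = 114.3/EI.
Compatibility at C: δ_0 − R_C·δ_{CC} = 0, so R_C = 15851/114.3 = 138.6 kN.
Moment equilibrium about A: M_A = Σ(load moments about A) − R_C·L = 1174 − 138.6×7 = 204 kN·m.

M_A = 204 kN·m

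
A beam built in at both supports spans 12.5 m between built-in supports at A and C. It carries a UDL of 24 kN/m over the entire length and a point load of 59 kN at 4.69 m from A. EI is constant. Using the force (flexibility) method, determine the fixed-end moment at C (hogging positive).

Take the two fixed-end moments M_A, M_C as redundants; the released structure is the simple span AC.
Simple-span end rotations at A and C under the given loads:
  at A: UDL 24: wL³/(24EI) = 1953/EI
  at C: UDL 24: wL³/(24EI) = 1953/EI
  at A: point load 59 at a = 4.69: Pab(L + b)/(6LEI) = 585.2/EI
  at C: point load 59 at a = 4.69: Pab(L + a)/(6LEI) = 495.3/EI
  θ_A0 = 2538/EI,  θ_C0 = 2448/EI
Flexibility coefficients: a unit moment at one end gives L/(3EI) there and L/(6EI) at the far end, so f₁₁ = f₂₂ = 4.167/EI and f₁₂ = f₂₁ = 2.083/EI.
Compatibility — zero rotation at each built-in end:
  4.167 M_A + 2.083 M_C = 2538
  2.083 M_A + 4.167 M_C = 2448
Solving the pair gives M_A = 420.5 kN·m and M_C = 377.4 kN·m (hogging).

M_C = 377.4 kN·m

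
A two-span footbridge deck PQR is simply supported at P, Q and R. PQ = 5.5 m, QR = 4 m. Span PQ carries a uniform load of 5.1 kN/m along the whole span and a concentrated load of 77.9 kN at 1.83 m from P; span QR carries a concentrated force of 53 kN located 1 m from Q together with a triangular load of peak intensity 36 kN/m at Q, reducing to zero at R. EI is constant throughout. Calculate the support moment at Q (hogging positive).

M_Q = 78.68 kN·m

Insert a hinge at Q; M_Q is the redundant, and each span becomes simply supported.
Rotations at Q on the released spans (each span's end-slope, ×1/EI):
  span PQ: UDL 5.1: wL³/(24EI) = 35.35/EI
  span PQ: point load 77.9 at a = 1.83: Pab(L + a)/(6LEI) = 116.2/EI
  span QR: point load 53 at a = 1: Pab(L + b)/(6LEI) = 46.38/EI
  span QR: triangular load, peak 36: w₀L³/(45EI) = 51.2/EI
  relative rotation θ_0 = (151.6 + 97.58)/EI = 249.1/EI
A unit hogging moment at Q produces rotation L₁/(3EI) + L₂/(3EI) = 3.167/EI.
Compatibility: M_Q·(L₁+L₂)/(3EI) = θ_0, giving M_Q = 78.68 kN·m (hogging).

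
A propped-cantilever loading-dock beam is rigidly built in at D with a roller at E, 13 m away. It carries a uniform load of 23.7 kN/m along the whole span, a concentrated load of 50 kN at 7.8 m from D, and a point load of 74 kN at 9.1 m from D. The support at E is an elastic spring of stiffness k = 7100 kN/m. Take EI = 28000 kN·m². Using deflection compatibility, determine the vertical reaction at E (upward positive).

R_E = 177.9 kN

Remove the prop at E; the released (primary) structure is a cantilever built in at D.
Primary-structure tip deflection at E by superposition:
  UDL 23.7: wL⁴/(8EI) = 84612/EI
  point load 50 at a = 7.8: Pa²(3L − a)/(6EI) = 15818/EI
  point load 74 at a = 9.1: Pa²(3L − a)/(6EI) = 30538/EI
  δ_0 = 130968/EI
Flexibility coefficient — unit upward force at E: δ_{EE} = L³/(3EI) = 732.3/EI.
With EI = 28000 kN·m²: δ_0 = 4.6774 m and δ_{EE} = 0.026155 m/kN.
Compatibility — the spring shortens by R_E/k under the reaction it provides: δ_0 − R_E·δ_{EE} = R_E/k. With 1/k = 0.000141 m/kN, R_E = δ_0 / (δ_{EE} + 1/k) = 4.6774 / (0.026155 + 0.000141) = 177.9 kN.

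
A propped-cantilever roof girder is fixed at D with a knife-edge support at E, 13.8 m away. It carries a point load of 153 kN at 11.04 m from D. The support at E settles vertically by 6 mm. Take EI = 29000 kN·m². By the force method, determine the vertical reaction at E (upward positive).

R_E = 107.5 kN

Choose R_E as the redundant. The primary structure is the cantilever fixed at D.
Downward deflection at the released point E due to the loads:
  point load 153 at a = 11.04: Pa²(3L − a)/(6EI) = 94358/EI
Tip deflection under a unit load at E: L³/(3EI) = 876/EI.
With EI = 29000 kN·m²: δ_0 = 3.2537 m and δ_{EE} = 0.030208 m/kN.
Compatibility — the beam at E must follow the support down by 0.006 m: δ_0 − R_E·δ_{EE} = 0.006, so R_E = (3.2537 − 0.006)/0.030208 = 107.5 kN.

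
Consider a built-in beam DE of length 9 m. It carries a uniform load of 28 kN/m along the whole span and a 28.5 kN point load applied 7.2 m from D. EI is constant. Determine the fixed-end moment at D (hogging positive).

Take the two fixed-end moments M_D, M_E as redundants; the released structure is the simple span DE.
On the primary (simply-supported) span, the end slopes from the loading are:
  at D: UDL 28: wL³/(24EI) = 850.5/EI
  at E: UDL 28: wL³/(24EI) = 850.5/EI
  at D: point load 28.5 at a = 7.2: Pab(L + b)/(6LEI) = 73.87/EI
  at E: point load 28.5 at a = 7.2: Pab(L + a)/(6LEI) = 110.8/EI
  θ_D0 = 924.4/EI,  θ_E0 = 961.3/EI
Flexibility coefficients: a unit moment at one end gives L/(3EI) there and L/(6EI) at the far end, so f₁₁ = f₂₂ = 3/EI and f₁₂ = f₂₁ = 1.5/EI.
Compatibility — zero rotation at each built-in end:
  3 M_D + 1.5 M_E = 924.4
  1.5 M_D + 3 M_E = 961.3
Solving the pair gives M_D = 197.2 kN·m and M_E = 221.8 kN·m (hogging).

M_D = 197.2 kN·m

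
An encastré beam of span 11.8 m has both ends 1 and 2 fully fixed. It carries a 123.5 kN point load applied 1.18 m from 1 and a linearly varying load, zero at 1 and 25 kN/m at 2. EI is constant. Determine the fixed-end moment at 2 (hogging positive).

Take the two fixed-end moments M_1, M_2 as redundants; the released structure is the simple span 12.
End rotations of the released simple span under the applied load (×1/EI):
  at 1: point load 123.5 at a = 1.18: Pab(L + b)/(6LEI) = 490.1/EI
  at 2: point load 123.5 at a = 1.18: Pab(L + a)/(6LEI) = 283.7/EI
  at 1: triangular load, peak 25: 7w₀L³/(360EI) = 798.7/EI
  at 2: triangular load, peak 25: w₀L³/(45EI) = 912.8/EI
  θ_10 = 1289/EI,  θ_20 = 1197/EI
Flexibility coefficients: a unit moment at one end gives L/(3EI) there and L/(6EI) at the far end, so f₁₁ = f₂₂ = 3.933/EI and f₁₂ = f₂₁ = 1.967/EI.
Compatibility — zero rotation at each built-in end:
  3.933 M_1 + 1.967 M_2 = 1289
  1.967 M_1 + 3.933 M_2 = 1197
Solving the pair gives M_1 = 234.1 kN·m and M_2 = 187.2 kN·m (hogging).

M_2 = 187.2 kN·m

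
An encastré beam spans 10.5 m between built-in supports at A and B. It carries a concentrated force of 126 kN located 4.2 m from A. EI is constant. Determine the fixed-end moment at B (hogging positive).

Release both end moments; the primary structure is a simply-supported span AB with redundants M_A and M_B.
Simple-span end rotations at A and B under the given loads:
  at A: point load 126 at a = 4.2: Pab(L + b)/(6LEI) = 889.1/EI
  at B: point load 126 at a = 4.2: Pab(L + a)/(6LEI) = 777.9/EI
  θ_A0 = 889.1/EI,  θ_B0 = 777.9/EI
Flexibility coefficients: a unit moment at one end gives L/(3EI) there and L/(6EI) at the far end, so f₁₁ = f₂₂ = 3.5/EI and f₁₂ = f₂₁ = 1.75/EI.
Compatibility — zero rotation at each built-in end:
  3.5 M_A + 1.75 M_B = 889.1
  1.75 M_A + 3.5 M_B = 777.9
Solving the pair gives M_A = 190.5 kN·m and M_B = 127 kN·m (hogging).

M_B = 127 kN·m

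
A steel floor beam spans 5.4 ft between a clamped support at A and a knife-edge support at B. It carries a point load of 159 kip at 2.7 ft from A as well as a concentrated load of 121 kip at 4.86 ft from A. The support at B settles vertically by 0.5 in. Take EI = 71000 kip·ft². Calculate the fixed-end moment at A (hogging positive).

Take the reaction at B as the redundant and release it; the primary structure is a cantilever fixed at A.
Free-end deflection of the primary structure under the applied loading (downward +):
  point load 159 at a = 2.7: Pa²(3L − a)/(6EI) = 2608/EI
  point load 121 at a = 4.86: Pa²(3L − a)/(6EI) = 5402/EI
  δ_0 = 8010/EI
Flexibility coefficient — unit upward force at B: δ_{BB} = L³/(3EI) = 52.49/EI.
With EI = 71000 kip·ft²: δ_0 = 0.11281 ft and δ_{BB} = 0.000739 ft/kip.
Compatibility — the beam at B must follow the support down by 0.04167 ft: δ_0 − R_B·δ_{BB} = 0.04167, so R_B = (0.11281 − 0.04167)/0.000739 = 96.24 kip.
Moment equilibrium about A: M_A = Σ(load moments about A) − R_B·L = 1017 − 96.24×5.4 = 497.7 kip·ft.

M_A = 497.7 kip·ft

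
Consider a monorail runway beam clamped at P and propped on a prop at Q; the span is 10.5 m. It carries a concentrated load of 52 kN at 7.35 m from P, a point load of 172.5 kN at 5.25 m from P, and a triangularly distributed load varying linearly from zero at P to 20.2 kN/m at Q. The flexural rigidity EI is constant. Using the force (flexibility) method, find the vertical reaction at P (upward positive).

R_P = 189 kN

Choose R_Q as the redundant. The primary structure is the cantilever fixed at P.
Deflection at Q on the released cantilever, summing each load's contribution:
  point load 52 at a = 7.35: Pa²(3L − a)/(6EI) = 11307/EI
  point load 172.5 at a = 5.25: Pa²(3L − a)/(6EI) = 20801/EI
  triangular load, peak 20.2 at the free end: 11w₀L⁴/(120EI) = 22507/EI
  δ_0 = 54615/EI
Tip deflection under a unit load at Q: L³/(3EI) = 385.9/EI.
The prop prevents deflection at Q: R_Q = δ_0/δ_{QQ} = 54615/385.9 = 141.5 kN.
Vertical equilibrium: R_P = ΣP − R_Q = 330.6 − 141.5 = 189 kN.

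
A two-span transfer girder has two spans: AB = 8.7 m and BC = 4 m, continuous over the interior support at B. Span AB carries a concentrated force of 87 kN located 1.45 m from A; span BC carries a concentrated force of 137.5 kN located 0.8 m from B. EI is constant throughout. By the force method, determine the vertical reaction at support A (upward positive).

R_A = 64.8 kN

Take M_B as the redundant. Released structure: two simple spans AB and BC with a hinge at B.
Discontinuity in slope at B on the released structure — sum the simple-span end rotations:
  span AB: point load 87 at a = 1.45: Pab(L + a)/(6LEI) = 177.8/EI
  span BC: point load 137.5 at a = 0.8: Pab(L + b)/(6LEI) = 105.6/EI
  relative rotation θ_0 = (177.8 + 105.6)/EI = 283.4/EI
A unit hogging moment at B produces rotation L₁/(3EI) + L₂/(3EI) = 4.233/EI.
Compatibility: M_B·(L₁+L₂)/(3EI) = θ_0, giving M_B = 66.95 kN·m (hogging).
Span AB, ΣM about A with M_B applied at B: R_B^{AB}·8.7 = 126.2 + 66.95, so R_B^{AB} = 22.2 kN and R_A = 87 − 22.2 = 64.8 kN.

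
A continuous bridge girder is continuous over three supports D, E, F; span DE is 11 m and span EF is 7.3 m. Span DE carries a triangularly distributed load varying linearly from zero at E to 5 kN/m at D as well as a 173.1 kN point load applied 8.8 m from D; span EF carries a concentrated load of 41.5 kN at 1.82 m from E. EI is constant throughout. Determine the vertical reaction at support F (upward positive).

R_F = -17.85 kN

Insert a hinge at E; M_E is the redundant, and each span becomes simply supported.
End slopes at the hinge E, treating each span as simply supported:
  span DE: triangular load, peak 5: 7w₀L³/(360EI) = 129.4/EI
  span DE: point load 173.1 at a = 8.8: Pab(L + a)/(6LEI) = 1005/EI
  span EF: point load 41.5 at a = 1.82: Pab(L + b)/(6LEI) = 120.8/EI
  relative rotation θ_0 = (1135 + 120.8)/EI = 1256/EI
A unit hogging moment at E produces rotation L₁/(3EI) + L₂/(3EI) = 6.1/EI.
Compatibility: M_E·(L₁+L₂)/(3EI) = θ_0, giving M_E = 205.8 kN·m (hogging).
Span EF, ΣM about F: R_E^{EF}·7.3 = 227.4 + 205.8, so R_E^{EF} = 59.35 kN and R_F = 41.5 − 59.35 = -17.85 kN.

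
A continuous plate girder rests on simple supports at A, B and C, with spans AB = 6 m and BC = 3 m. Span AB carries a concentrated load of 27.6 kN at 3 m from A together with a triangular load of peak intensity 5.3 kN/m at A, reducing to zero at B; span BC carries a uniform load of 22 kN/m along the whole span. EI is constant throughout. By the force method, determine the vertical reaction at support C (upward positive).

Release continuity at B by inserting a hinge; the redundant is the internal moment M_B. The primary structure is two simply-supported spans AB and BC.
Rotations at B on the released spans (each span's end-slope, ×1/EI):
  span AB: point load 27.6 at a = 3: Pab(L + a)/(6LEI) = 62.1/EI
  span AB: triangular load, peak 5.3: 7w₀L³/(360EI) = 22.26/EI
  span BC: UDL 22: wL³/(24EI) = 24.75/EI
  relative rotation θ_0 = (84.36 + 24.75)/EI = 109.1/EI
A unit hogging moment at B produces rotation L₁/(3EI) + L₂/(3EI) = 3/EI.
Compatibility: M_B·(L₁+L₂)/(3EI) = θ_0, giving M_B = 36.37 kN·m (hogging).
Span BC, ΣM about C: R_B^{BC}·3 = 99 + 36.37, so R_B^{BC} = 45.12 kN and R_C = 66 − 45.12 = 20.88 kN.

R_C = 20.88 kN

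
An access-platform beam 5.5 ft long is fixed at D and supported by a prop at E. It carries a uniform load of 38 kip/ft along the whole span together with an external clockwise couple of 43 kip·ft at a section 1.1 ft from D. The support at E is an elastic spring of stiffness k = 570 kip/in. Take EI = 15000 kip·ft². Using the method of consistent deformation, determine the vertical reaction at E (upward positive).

Choose R_E as the redundant. The primary structure is the cantilever fixed at D.
Primary-structure tip deflection at E by superposition:
  UDL 38: wL⁴/(8EI) = 4347/EI
  clockwise couple 43 at a = 1.1: M₀a(2L − a)/(2EI) = 234.1/EI
  δ_0 = 4581/EI
Tip deflection under a unit load at E: L³/(3EI) = 55.46/EI.
With EI = 15000 kip·ft²: δ_0 = 0.30538 ft and δ_{EE} = 0.003697 ft/kip.
Compatibility — the spring shortens by R_E/k under the reaction it provides: δ_0 − R_E·δ_{EE} = R_E/k. With 1/k = 1/(570×12) ft/kip = 0.000146 ft/kip, R_E = δ_0 / (δ_{EE} + 1/k) = 0.30538 / (0.003697 + 0.000146) = 79.45 kip.

R_E = 79.45 kip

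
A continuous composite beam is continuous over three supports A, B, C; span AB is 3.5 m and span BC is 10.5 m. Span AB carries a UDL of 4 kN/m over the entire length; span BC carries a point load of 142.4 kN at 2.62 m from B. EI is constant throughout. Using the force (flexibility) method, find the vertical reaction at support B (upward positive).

Insert a hinge at B; M_B is the redundant, and each span becomes simply supported.
End slopes at the hinge B, treating each span as simply supported:
  span AB: UDL 4: wL³/(24EI) = 7.146/EI
  span BC: point load 142.4 at a = 2.62: Pab(L + b)/(6LEI) = 857.7/EI
  relative rotation θ_0 = (7.146 + 857.7)/EI = 864.9/EI
A unit hogging moment at B produces rotation L₁/(3EI) + L₂/(3EI) = 4.667/EI.
Compatibility: M_B·(L₁+L₂)/(3EI) = θ_0, giving M_B = 185.3 kN·m (hogging).
Span AB, ΣM about A with M_B applied at B: R_B^{AB}·3.5 = 24.5 + 185.3, so R_B^{AB} = 59.95 kN and R_A = 14 − 59.95 = -45.95 kN.
Span BC, ΣM about C: R_B^{BC}·10.5 = 1122 + 185.3, so R_B^{BC} = 124.5 kN and R_C = 142.4 − 124.5 = 17.88 kN.
R_B = 59.95 + 124.5 = 184.5 kN.

R_B = 184.5 kN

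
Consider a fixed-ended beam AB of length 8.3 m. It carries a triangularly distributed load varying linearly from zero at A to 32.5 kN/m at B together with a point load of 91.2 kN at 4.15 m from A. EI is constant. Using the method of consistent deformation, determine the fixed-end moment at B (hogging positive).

M_B = 206.6 kN·m

Take the two fixed-end moments M_A, M_B as redundants; the released structure is the simple span AB.
On the primary (simply-supported) span, the end slopes from the loading are:
  at A: triangular load, peak 32.5: 7w₀L³/(360EI) = 361.3/EI
  at B: triangular load, peak 32.5: w₀L³/(45EI) = 413/EI
  at A: point load 91.2 at a = 4.15: Pab(L + b)/(6LEI) = 392.7/EI
  at B: point load 91.2 at a = 4.15: Pab(L + a)/(6LEI) = 392.7/EI
  θ_A0 = 754/EI,  θ_B0 = 805.6/EI
Flexibility coefficients: a unit moment at one end gives L/(3EI) there and L/(6EI) at the far end, so f₁₁ = f₂₂ = 2.767/EI and f₁₂ = f₂₁ = 1.383/EI.
Compatibility — zero rotation at each built-in end:
  2.767 M_A + 1.383 M_B = 754
  1.383 M_A + 2.767 M_B = 805.6
Solving the pair gives M_A = 169.3 kN·m and M_B = 206.6 kN·m (hogging).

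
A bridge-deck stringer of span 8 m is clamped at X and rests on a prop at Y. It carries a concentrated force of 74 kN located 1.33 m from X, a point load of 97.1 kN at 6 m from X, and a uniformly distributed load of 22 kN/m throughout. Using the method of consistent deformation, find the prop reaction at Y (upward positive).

R_Y = 130.3 kN

Remove the prop at Y; the released (primary) structure is a cantilever built in at X.
Primary-structure tip deflection at Y by superposition:
  point load 74 at a = 1.33: Pa²(3L − a)/(6EI) = 494.6/EI
  point load 97.1 at a = 6: Pa²(3L − a)/(6EI) = 10487/EI
  UDL 22: wL⁴/(8EI) = 11264/EI
  δ_0 = 22245/EI
Flexibility coefficient — unit upward force at Y: δ_{YY} = L³/(3EI) = 170.7/EI.
Compatibility at Y: δ_0 − R_Y·δ_{YY} = 0, so R_Y = 22245/170.7 = 130.3 kN.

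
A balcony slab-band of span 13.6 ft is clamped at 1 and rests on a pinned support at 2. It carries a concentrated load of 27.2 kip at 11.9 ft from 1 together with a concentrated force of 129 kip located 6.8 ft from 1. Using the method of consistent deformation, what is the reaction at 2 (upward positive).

Choose R_2 as the redundant. The primary structure is the cantilever fixed at 1.
Free-end deflection of the primary structure under the applied loading (downward +):
  point load 27.2 at a = 11.9: Pa²(3L − a)/(6EI) = 18553/EI
  point load 129 at a = 6.8: Pa²(3L − a)/(6EI) = 33801/EI
  δ_0 = 52354/EI
Flexibility coefficient — unit upward force at 2: δ_{22} = L³/(3EI) = 838.5/EI.
The prop prevents deflection at 2: R_2 = δ_0/δ_{22} = 52354/838.5 = 62.44 kip.

R_2 = 62.44 kip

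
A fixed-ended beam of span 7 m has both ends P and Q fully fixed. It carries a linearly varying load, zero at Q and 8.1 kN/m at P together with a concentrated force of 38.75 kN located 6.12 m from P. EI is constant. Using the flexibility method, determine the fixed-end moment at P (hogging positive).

M_P = 23.59 kN·m

Take the two fixed-end moments M_P, M_Q as redundants; the released structure is the simple span PQ.
End rotations of the released simple span under the applied load (×1/EI):
  at P: triangular load, peak 8.1: w₀L³/(45EI) = 61.74/EI
  at Q: triangular load, peak 8.1: 7w₀L³/(360EI) = 54.02/EI
  at P: point load 38.75 at a = 6.12: Pab(L + b)/(6LEI) = 39.15/EI
  at Q: point load 38.75 at a = 6.12: Pab(L + a)/(6LEI) = 65.19/EI
  θ_P0 = 100.9/EI,  θ_Q0 = 119.2/EI
Flexibility coefficients: a unit moment at one end gives L/(3EI) there and L/(6EI) at the far end, so f₁₁ = f₂₂ = 2.333/EI and f₁₂ = f₂₁ = 1.167/EI.
Compatibility — zero rotation at each built-in end:
  2.333 M_P + 1.167 M_Q = 100.9
  1.167 M_P + 2.333 M_Q = 119.2
Solving the pair gives M_P = 23.59 kN·m and M_Q = 39.3 kN·m (hogging).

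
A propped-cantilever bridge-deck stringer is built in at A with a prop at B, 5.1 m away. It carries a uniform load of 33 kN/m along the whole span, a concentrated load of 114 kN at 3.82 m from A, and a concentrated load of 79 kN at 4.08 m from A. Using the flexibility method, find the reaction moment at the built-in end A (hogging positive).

Remove the prop at B; the released (primary) structure is a cantilever built in at A.
Free-end deflection of the primary structure under the applied loading (downward +):
  UDL 33: wL⁴/(8EI) = 2791/EI
  point load 114 at a = 3.82: Pa²(3L − a)/(6EI) = 3183/EI
  point load 79 at a = 4.08: Pa²(3L − a)/(6EI) = 2459/EI
  δ_0 = 8433/EI
Tip deflection under a unit load at B: L³/(3EI) = 44.22/EI.
Compatibility at B: δ_0 − R_B·δ_{BB} = 0, so R_B = 8433/44.22 = 190.7 kN.
Moment equilibrium about A: M_A = Σ(load moments about A) − R_B·L = 1187 − 190.7×5.1 = 214.3 kN·m.

M_A = 214.3 kN·m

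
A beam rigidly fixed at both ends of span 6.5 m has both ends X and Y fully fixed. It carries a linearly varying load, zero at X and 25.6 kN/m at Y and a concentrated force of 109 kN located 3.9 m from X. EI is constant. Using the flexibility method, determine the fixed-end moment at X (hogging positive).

Release both end moments; the primary structure is a simply-supported span XY with redundants M_X and M_Y.
End rotations of the released simple span under the applied load (×1/EI):
  at X: triangular load, peak 25.6: 7w₀L³/(360EI) = 136.7/EI
  at Y: triangular load, peak 25.6: w₀L³/(45EI) = 156.2/EI
  at X: point load 109 at a = 3.9: Pab(L + b)/(6LEI) = 257.9/EI
  at Y: point load 109 at a = 3.9: Pab(L + a)/(6LEI) = 294.7/EI
  θ_X0 = 394.6/EI,  θ_Y0 = 451/EI
Flexibility coefficients: a unit moment at one end gives L/(3EI) there and L/(6EI) at the far end, so f₁₁ = f₂₂ = 2.167/EI and f₁₂ = f₂₁ = 1.083/EI.
Compatibility — zero rotation at each built-in end:
  2.167 M_X + 1.083 M_Y = 394.6
  1.083 M_X + 2.167 M_Y = 451
Solving the pair gives M_X = 104.1 kN·m and M_Y = 156.1 kN·m (hogging).

M_X = 104.1 kN·m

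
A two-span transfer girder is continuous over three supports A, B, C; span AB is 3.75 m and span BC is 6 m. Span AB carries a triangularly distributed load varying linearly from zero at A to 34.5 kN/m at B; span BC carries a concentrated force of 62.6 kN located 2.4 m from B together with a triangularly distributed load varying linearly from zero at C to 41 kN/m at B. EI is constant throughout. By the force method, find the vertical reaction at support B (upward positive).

R_B = 213.5 kN

Insert a hinge at B; M_B is the redundant, and each span becomes simply supported.
Rotations at B on the released spans (each span's end-slope, ×1/EI):
  span AB: triangular load, peak 34.5: w₀L³/(45EI) = 40.43/EI
  span BC: point load 62.6 at a = 2.4: Pab(L + b)/(6LEI) = 144.2/EI
  span BC: triangular load, peak 41: w₀L³/(45EI) = 196.8/EI
  relative rotation θ_0 = (40.43 + 341)/EI = 381.5/EI
A unit hogging moment at B produces rotation L₁/(3EI) + L₂/(3EI) = 3.25/EI.
Compatibility: M_B·(L₁+L₂)/(3EI) = θ_0, giving M_B = 117.4 kN·m (hogging).
Span AB, ΣM about A with M_B applied at B: R_B^{AB}·3.75 = 161.7 + 117.4, so R_B^{AB} = 74.42 kN and R_A = 64.69 − 74.42 = -9.737 kN.
Span BC, ΣM about C: R_B^{BC}·6 = 717.4 + 117.4, so R_B^{BC} = 139.1 kN and R_C = 185.6 − 139.1 = 46.48 kN.
R_B = 74.42 + 139.1 = 213.5 kN.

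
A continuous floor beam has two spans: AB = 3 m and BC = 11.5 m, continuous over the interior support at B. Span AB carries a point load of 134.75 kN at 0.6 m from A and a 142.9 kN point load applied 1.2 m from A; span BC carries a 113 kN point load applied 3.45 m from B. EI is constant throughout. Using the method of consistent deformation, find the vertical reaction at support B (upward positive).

R_B = 250.2 kN

Take M_B as the redundant. Released structure: two simple spans AB and BC with a hinge at B.
Discontinuity in slope at B on the released structure — sum the simple-span end rotations:
  span AB: point load 134.75 at a = 0.6: Pab(L + a)/(6LEI) = 38.81/EI
  span AB: point load 142.9 at a = 1.2: Pab(L + a)/(6LEI) = 72.02/EI
  span BC: point load 113 at a = 3.45: Pab(L + b)/(6LEI) = 889.2/EI
  relative rotation θ_0 = (110.8 + 889.2)/EI = 1000/EI
A unit hogging moment at B produces rotation L₁/(3EI) + L₂/(3EI) = 4.833/EI.
Compatibility: M_B·(L₁+L₂)/(3EI) = θ_0, giving M_B = 206.9 kN·m (hogging).
Span AB, ΣM about A with M_B applied at B: R_B^{AB}·3 = 252.3 + 206.9, so R_B^{AB} = 153.1 kN and R_A = 277.6 − 153.1 = 124.6 kN.
Span BC, ΣM about C: R_B^{BC}·11.5 = 909.6 + 206.9, so R_B^{BC} = 97.09 kN and R_C = 113 − 97.09 = 15.91 kN.
R_B = 153.1 + 97.09 = 250.2 kN.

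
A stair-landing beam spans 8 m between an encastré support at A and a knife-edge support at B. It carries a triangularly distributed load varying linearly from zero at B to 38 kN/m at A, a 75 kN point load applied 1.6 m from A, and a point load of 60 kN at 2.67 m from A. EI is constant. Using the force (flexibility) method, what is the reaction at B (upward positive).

Choose R_B as the redundant. The primary structure is the cantilever fixed at A.
Downward deflection at the released point B due to the loads:
  triangular load, peak 38 at the fixed end: w₀L⁴/(30EI) = 5188/EI
  point load 75 at a = 1.6: Pa²(3L − a)/(6EI) = 716.8/EI
  point load 60 at a = 2.67: Pa²(3L − a)/(6EI) = 1521/EI
  δ_0 = 7426/EI
Tip deflection under a unit load at B: L³/(3EI) = 170.7/EI.
The prop prevents deflection at B: R_B = δ_0/δ_{BB} = 7426/170.7 = 43.51 kN.

R_B = 43.51 kN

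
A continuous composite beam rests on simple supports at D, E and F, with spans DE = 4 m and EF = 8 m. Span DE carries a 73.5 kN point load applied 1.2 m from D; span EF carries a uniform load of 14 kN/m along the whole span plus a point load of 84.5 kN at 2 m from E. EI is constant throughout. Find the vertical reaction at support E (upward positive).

Release continuity at E by inserting a hinge; the redundant is the internal moment M_E. The primary structure is two simply-supported spans DE and EF.
End slopes at the hinge E, treating each span as simply supported:
  span DE: point load 73.5 at a = 1.2: Pab(L + a)/(6LEI) = 53.51/EI
  span EF: UDL 14: wL³/(24EI) = 298.7/EI
  span EF: point load 84.5 at a = 2: Pab(L + b)/(6LEI) = 295.8/EI
  relative rotation θ_0 = (53.51 + 594.4)/EI = 647.9/EI
A unit hogging moment at E produces rotation L₁/(3EI) + L₂/(3EI) = 4/EI.
Compatibility: M_E·(L₁+L₂)/(3EI) = θ_0, giving M_E = 162 kN·m (hogging).
Span DE, ΣM about D with M_E applied at E: R_E^{DE}·4 = 88.2 + 162, so R_E^{DE} = 62.55 kN and R_D = 73.5 − 62.55 = 10.95 kN.
Span EF, ΣM about F: R_E^{EF}·8 = 955 + 162, so R_E^{EF} = 139.6 kN and R_F = 196.5 − 139.6 = 56.88 kN.
R_E = 62.55 + 139.6 = 202.2 kN.

R_E = 202.2 kN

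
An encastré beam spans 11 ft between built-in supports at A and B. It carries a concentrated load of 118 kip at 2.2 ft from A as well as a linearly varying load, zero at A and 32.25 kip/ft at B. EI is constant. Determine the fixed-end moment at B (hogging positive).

M_B = 236.6 kip·ft

Take the two fixed-end moments M_A, M_B as redundants; the released structure is the simple span AB.
End rotations of the released simple span under the applied load (×1/EI):
  at A: point load 118 at a = 2.2: Pab(L + b)/(6LEI) = 685.3/EI
  at B: point load 118 at a = 2.2: Pab(L + a)/(6LEI) = 456.9/EI
  at A: triangular load, peak 32.25: 7w₀L³/(360EI) = 834.6/EI
  at B: triangular load, peak 32.25: w₀L³/(45EI) = 953.9/EI
  θ_A0 = 1520/EI,  θ_B0 = 1411/EI
Flexibility coefficients: a unit moment at one end gives L/(3EI) there and L/(6EI) at the far end, so f₁₁ = f₂₂ = 3.667/EI and f₁₂ = f₂₁ = 1.833/EI.
Compatibility — zero rotation at each built-in end:
  3.667 M_A + 1.833 M_B = 1520
  1.833 M_A + 3.667 M_B = 1411
Solving the pair gives M_A = 296.2 kip·ft and M_B = 236.6 kip·ft (hogging).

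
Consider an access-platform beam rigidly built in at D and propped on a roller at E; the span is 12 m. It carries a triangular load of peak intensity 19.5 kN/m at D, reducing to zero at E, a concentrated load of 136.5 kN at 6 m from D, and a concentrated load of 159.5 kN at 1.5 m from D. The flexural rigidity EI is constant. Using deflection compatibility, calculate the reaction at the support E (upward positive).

Choose R_E as the redundant. The primary structure is the cantilever fixed at D.
Primary-structure tip deflection at E by superposition:
  triangular load, peak 19.5 at the fixed end: w₀L⁴/(30EI) = 13478/EI
  point load 136.5 at a = 6: Pa²(3L − a)/(6EI) = 24570/EI
  point load 159.5 at a = 1.5: Pa²(3L − a)/(6EI) = 2064/EI
  δ_0 = 40112/EI
Tip deflection under a unit load at E: L³/(3EI) = 576/EI.
Compatibility at E: δ_0 − R_E·δ_{EE} = 0, so R_E = 40112/576 = 69.64 kN.

R_E = 69.64 kN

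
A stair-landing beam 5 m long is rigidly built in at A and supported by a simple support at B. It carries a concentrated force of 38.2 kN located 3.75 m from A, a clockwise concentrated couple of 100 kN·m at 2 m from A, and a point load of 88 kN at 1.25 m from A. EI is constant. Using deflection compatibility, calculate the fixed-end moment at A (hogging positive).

M_A = 98.57 kN·m

Release the roller at B. Primary structure: cantilever fixed at A.
Deflection at B on the released cantilever, summing each load's contribution:
  point load 38.2 at a = 3.75: Pa²(3L − a)/(6EI) = 1007/EI
  clockwise couple 100 at a = 2: M₀a(2L − a)/(2EI) = 800/EI
  point load 88 at a = 1.25: Pa²(3L − a)/(6EI) = 315.1/EI
  δ_0 = 2122/EI
Flexibility coefficient — unit upward force at B: δ_{BB} = L³/(3EI) = 41.67/EI.
The prop prevents deflection at B: R_B = δ_0/δ_{BB} = 2122/41.67 = 50.94 kN.
Moment equilibrium about A: M_A = Σ(load moments about A) − R_B·L = 353.2 − 50.94×5 = 98.57 kN·m.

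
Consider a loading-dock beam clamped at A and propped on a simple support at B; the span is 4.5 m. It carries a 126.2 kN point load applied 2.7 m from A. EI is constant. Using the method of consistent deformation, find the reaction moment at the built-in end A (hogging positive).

Take the reaction at B as the redundant and release it; the primary structure is a cantilever fixed at A.
Deflection at B on the released cantilever, summing each load's contribution:
  point load 126.2 at a = 2.7: Pa²(3L − a)/(6EI) = 1656/EI
Flexibility coefficient — unit upward force at B: δ_{BB} = L³/(3EI) = 30.38/EI.
The prop prevents deflection at B: R_B = δ_0/δ_{BB} = 1656/30.38 = 54.52 kN.
Moment equilibrium about A: M_A = Σ(load moments about A) − R_B·L = 340.7 − 54.52×4.5 = 95.41 kN·m.

M_A = 95.41 kN·m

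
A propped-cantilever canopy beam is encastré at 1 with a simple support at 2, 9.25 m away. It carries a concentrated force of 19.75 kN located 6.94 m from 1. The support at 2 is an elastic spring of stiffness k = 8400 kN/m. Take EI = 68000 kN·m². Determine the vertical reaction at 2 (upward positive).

R_2 = 12.13 kN

Take the reaction at 2 as the redundant and release it; the primary structure is a cantilever fixed at 1.
Free-end deflection of the primary structure under the applied loading (downward +):
  point load 19.75 at a = 6.94: Pa²(3L − a)/(6EI) = 3299/EI
Flexibility coefficient — unit upward force at 2: δ_{22} = L³/(3EI) = 263.8/EI.
With EI = 68000 kN·m²: δ_0 = 0.048517 m and δ_{22} = 0.00388 m/kN.
Compatibility — the spring shortens by R_2/k under the reaction it provides: δ_0 − R_2·δ_{22} = R_2/k. With 1/k = 0.000119 m/kN, R_2 = δ_0 / (δ_{22} + 1/k) = 0.048517 / (0.00388 + 0.000119) = 12.13 kN.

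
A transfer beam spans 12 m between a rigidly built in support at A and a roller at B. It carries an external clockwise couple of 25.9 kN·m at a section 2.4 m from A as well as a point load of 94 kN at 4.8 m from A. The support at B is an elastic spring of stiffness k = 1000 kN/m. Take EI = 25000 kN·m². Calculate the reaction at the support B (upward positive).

Remove the prop at B; the released (primary) structure is a cantilever built in at A.
Deflection at B on the released cantilever, summing each load's contribution:
  clockwise couple 25.9 at a = 2.4: M₀a(2L − a)/(2EI) = 671.3/EI
  point load 94 at a = 4.8: Pa²(3L − a)/(6EI) = 11262/EI
  δ_0 = 11933/EI
Flexibility coefficient — unit upward force at B: δ_{BB} = L³/(3EI) = 576/EI.
With EI = 25000 kN·m²: δ_0 = 0.47733 m and δ_{BB} = 0.02304 m/kN.
Compatibility — the spring shortens by R_B/k under the reaction it provides: δ_0 − R_B·δ_{BB} = R_B/k. With 1/k = 0.001 m/kN, R_B = δ_0 / (δ_{BB} + 1/k) = 0.47733 / (0.02304 + 0.001) = 19.86 kN.

R_B = 19.86 kN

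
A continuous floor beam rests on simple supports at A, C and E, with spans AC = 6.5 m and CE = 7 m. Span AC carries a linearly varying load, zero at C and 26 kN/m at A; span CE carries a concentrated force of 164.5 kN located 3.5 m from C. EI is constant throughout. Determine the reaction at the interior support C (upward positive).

Insert a hinge at C; M_C is the redundant, and each span becomes simply supported.
Rotations at C on the released spans (each span's end-slope, ×1/EI):
  span AC: triangular load, peak 26: 7w₀L³/(360EI) = 138.8/EI
  span CE: point load 164.5 at a = 3.5: Pab(L + b)/(6LEI) = 503.8/EI
  relative rotation θ_0 = (138.8 + 503.8)/EI = 642.6/EI
A unit hogging moment at C produces rotation L₁/(3EI) + L₂/(3EI) = 4.5/EI.
Compatibility: M_C·(L₁+L₂)/(3EI) = θ_0, giving M_C = 142.8 kN·m (hogging).
Span AC, ΣM about A with M_C applied at C: R_C^{AC}·6.5 = 183.1 + 142.8, so R_C^{AC} = 50.14 kN and R_A = 84.5 − 50.14 = 34.36 kN.
Span CE, ΣM about E: R_C^{CE}·7 = 575.8 + 142.8, so R_C^{CE} = 102.7 kN and R_E = 164.5 − 102.7 = 61.85 kN.
R_C = 50.14 + 102.7 = 152.8 kN.

R_C = 152.8 kN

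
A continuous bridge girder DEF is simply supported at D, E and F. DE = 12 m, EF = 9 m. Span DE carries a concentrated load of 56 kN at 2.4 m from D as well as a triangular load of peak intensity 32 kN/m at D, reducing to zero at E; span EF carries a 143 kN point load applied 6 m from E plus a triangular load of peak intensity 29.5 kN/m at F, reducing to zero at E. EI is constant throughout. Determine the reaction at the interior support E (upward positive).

R_E = 231.7 kN

Take M_E as the redundant. Released structure: two simple spans DE and EF with a hinge at E.
Discontinuity in slope at E on the released structure — sum the simple-span end rotations:
  span DE: point load 56 at a = 2.4: Pab(L + a)/(6LEI) = 258/EI
  span DE: triangular load, peak 32: 7w₀L³/(360EI) = 1075/EI
  span EF: point load 143 at a = 6: Pab(L + b)/(6LEI) = 572/EI
  span EF: triangular load, peak 29.5: 7w₀L³/(360EI) = 418.2/EI
  relative rotation θ_0 = (1333 + 990.2)/EI = 2323/EI
A unit hogging moment at E produces rotation L₁/(3EI) + L₂/(3EI) = 7/EI.
Compatibility: M_E·(L₁+L₂)/(3EI) = θ_0, giving M_E = 331.9 kN·m (hogging).
Span DE, ΣM about D with M_E applied at E: R_E^{DE}·12 = 902.4 + 331.9, so R_E^{DE} = 102.9 kN and R_D = 248 − 102.9 = 145.1 kN.
Span EF, ΣM about F: R_E^{EF}·9 = 827.2 + 331.9, so R_E^{EF} = 128.8 kN and R_F = 275.8 − 128.8 = 147 kN.
R_E = 102.9 + 128.8 = 231.7 kN.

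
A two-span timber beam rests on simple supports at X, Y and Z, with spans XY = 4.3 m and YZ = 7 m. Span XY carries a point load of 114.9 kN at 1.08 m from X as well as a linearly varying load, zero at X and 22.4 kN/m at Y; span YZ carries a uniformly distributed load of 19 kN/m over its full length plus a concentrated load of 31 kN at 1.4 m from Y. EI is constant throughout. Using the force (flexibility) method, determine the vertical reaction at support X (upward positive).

Insert a hinge at Y; M_Y is the redundant, and each span becomes simply supported.
Discontinuity in slope at Y on the released structure — sum the simple-span end rotations:
  span XY: point load 114.9 at a = 1.08: Pab(L + a)/(6LEI) = 83.32/EI
  span XY: triangular load, peak 22.4: w₀L³/(45EI) = 39.58/EI
  span YZ: UDL 19: wL³/(24EI) = 271.5/EI
  span YZ: point load 31 at a = 1.4: Pab(L + b)/(6LEI) = 72.91/EI
  relative rotation θ_0 = (122.9 + 344.5)/EI = 467.4/EI
A unit hogging moment at Y produces rotation L₁/(3EI) + L₂/(3EI) = 3.767/EI.
Slope continuity at Y: θ_0 = M_Y·3.767/EI, so M_Y = 467.4/3.767 = 124.1 kN·m (hogging).
Span XY, ΣM about X with M_Y applied at Y: R_Y^{XY}·4.3 = 262.2 + 124.1, so R_Y^{XY} = 89.82 kN and R_X = 163.1 − 89.82 = 73.24 kN.

R_X = 73.24 kN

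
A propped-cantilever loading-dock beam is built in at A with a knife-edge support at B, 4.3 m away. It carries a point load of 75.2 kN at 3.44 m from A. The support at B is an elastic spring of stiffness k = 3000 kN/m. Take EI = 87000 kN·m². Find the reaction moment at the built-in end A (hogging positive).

Remove the prop at B; the released (primary) structure is a cantilever built in at A.
Free-end deflection of the primary structure under the applied loading (downward +):
  point load 75.2 at a = 3.44: Pa²(3L − a)/(6EI) = 1403/EI
Tip deflection under a unit load at B: L³/(3EI) = 26.5/EI.
With EI = 87000 kN·m²: δ_0 = 0.016127 m and δ_{BB} = 0.000305 m/kN.
Compatibility — the spring shortens by R_B/k under the reaction it provides: δ_0 − R_B·δ_{BB} = R_B/k. With 1/k = 0.000333 m/kN, R_B = δ_0 / (δ_{BB} + 1/k) = 0.016127 / (0.000305 + 0.000333) = 25.28 kN.
Moment equilibrium about A: M_A = Σ(load moments about A) − R_B·L = 258.7 − 25.28×4.3 = 150 kN·m.

M_A = 150 kN·m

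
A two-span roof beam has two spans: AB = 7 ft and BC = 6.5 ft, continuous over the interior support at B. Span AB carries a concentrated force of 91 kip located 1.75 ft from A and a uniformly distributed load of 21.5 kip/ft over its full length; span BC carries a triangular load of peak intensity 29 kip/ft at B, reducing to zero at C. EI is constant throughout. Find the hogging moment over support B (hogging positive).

Release continuity at B by inserting a hinge; the redundant is the internal moment M_B. The primary structure is two simply-supported spans AB and BC.
End slopes at the hinge B, treating each span as simply supported:
  span AB: point load 91 at a = 1.75: Pab(L + a)/(6LEI) = 174.2/EI
  span AB: UDL 21.5: wL³/(24EI) = 307.3/EI
  span BC: triangular load, peak 29: w₀L³/(45EI) = 177/EI
  relative rotation θ_0 = (481.5 + 177)/EI = 658.4/EI
A unit hogging moment at B produces rotation L₁/(3EI) + L₂/(3EI) = 4.5/EI.
Compatibility: M_B·(L₁+L₂)/(3EI) = θ_0, giving M_B = 146.3 kip·ft (hogging).

M_B = 146.3 kip·ft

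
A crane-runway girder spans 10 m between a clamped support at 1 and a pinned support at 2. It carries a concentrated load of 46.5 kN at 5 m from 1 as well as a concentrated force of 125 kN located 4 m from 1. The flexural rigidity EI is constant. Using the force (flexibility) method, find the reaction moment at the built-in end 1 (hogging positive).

M_1 = 327.2 kN·m

Take the reaction at 2 as the redundant and release it; the primary structure is a cantilever fixed at 1.
Primary-structure tip deflection at 2 by superposition:
  point load 46.5 at a = 5: Pa²(3L − a)/(6EI) = 4844/EI
  point load 125 at a = 4: Pa²(3L − a)/(6EI) = 8667/EI
  δ_0 = 13510/EI
Flexibility coefficient — unit upward force at 2: δ_{22} = L³/(3EI) = 333.3/EI.
Compatibility at 2: δ_0 − R_2·δ_{22} = 0, so R_2 = 13510/333.3 = 40.53 kN.
Moment equilibrium about 1: M_1 = Σ(load moments about 1) − R_2·L = 732.5 − 40.53×10 = 327.2 kN·m.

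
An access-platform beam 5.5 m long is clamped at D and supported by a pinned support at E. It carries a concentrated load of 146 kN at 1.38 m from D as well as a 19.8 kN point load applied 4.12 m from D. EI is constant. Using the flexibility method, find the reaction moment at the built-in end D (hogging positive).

M_D = 144.8 kN·m

Take the reaction at E as the redundant and release it; the primary structure is a cantilever fixed at D.
Free-end deflection of the primary structure under the applied loading (downward +):
  point load 146 at a = 1.38: Pa²(3L − a)/(6EI) = 700.7/EI
  point load 19.8 at a = 4.12: Pa²(3L − a)/(6EI) = 693.5/EI
  δ_0 = 1394/EI
Tip deflection under a unit load at E: L³/(3EI) = 55.46/EI.
Compatibility at E: δ_0 − R_E·δ_{EE} = 0, so R_E = 1394/55.46 = 25.14 kN.
Moment equilibrium about D: M_D = Σ(load moments about D) − R_E·L = 283.1 − 25.14×5.5 = 144.8 kN·m.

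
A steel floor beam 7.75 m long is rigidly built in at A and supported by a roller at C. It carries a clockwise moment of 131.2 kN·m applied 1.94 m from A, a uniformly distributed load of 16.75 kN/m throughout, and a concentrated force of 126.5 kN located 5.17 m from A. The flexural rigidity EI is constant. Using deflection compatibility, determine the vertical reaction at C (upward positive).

Release the roller at C. Primary structure: cantilever fixed at A.
Free-end deflection of the primary structure under the applied loading (downward +):
  clockwise couple 131.2 at a = 1.94: M₀a(2L − a)/(2EI) = 1726/EI
  UDL 16.75: wL⁴/(8EI) = 7553/EI
  point load 126.5 at a = 5.17: Pa²(3L − a)/(6EI) = 10189/EI
  δ_0 = 19468/EI
Flexibility coefficient — unit upward force at C: δ_{CC} = L³/(3EI) = 155.2/EI.
The prop prevents deflection at C: R_C = δ_0/δ_{CC} = 19468/155.2 = 125.5 kN.

R_C = 125.5 kN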